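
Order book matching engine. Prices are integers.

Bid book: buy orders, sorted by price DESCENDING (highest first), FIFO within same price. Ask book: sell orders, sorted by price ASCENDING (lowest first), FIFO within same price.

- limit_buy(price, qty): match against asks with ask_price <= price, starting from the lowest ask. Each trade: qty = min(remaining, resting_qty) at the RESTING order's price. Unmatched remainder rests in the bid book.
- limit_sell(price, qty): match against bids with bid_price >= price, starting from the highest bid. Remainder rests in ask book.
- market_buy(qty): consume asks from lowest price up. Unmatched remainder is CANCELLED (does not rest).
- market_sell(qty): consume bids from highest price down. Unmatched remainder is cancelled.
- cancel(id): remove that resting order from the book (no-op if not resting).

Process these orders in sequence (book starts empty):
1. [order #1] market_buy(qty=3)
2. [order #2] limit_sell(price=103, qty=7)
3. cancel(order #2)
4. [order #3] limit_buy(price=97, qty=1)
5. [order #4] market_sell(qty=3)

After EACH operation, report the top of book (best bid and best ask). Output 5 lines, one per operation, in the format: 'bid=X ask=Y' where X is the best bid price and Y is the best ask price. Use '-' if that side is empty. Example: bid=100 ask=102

Answer: bid=- ask=-
bid=- ask=103
bid=- ask=-
bid=97 ask=-
bid=- ask=-

Derivation:
After op 1 [order #1] market_buy(qty=3): fills=none; bids=[-] asks=[-]
After op 2 [order #2] limit_sell(price=103, qty=7): fills=none; bids=[-] asks=[#2:7@103]
After op 3 cancel(order #2): fills=none; bids=[-] asks=[-]
After op 4 [order #3] limit_buy(price=97, qty=1): fills=none; bids=[#3:1@97] asks=[-]
After op 5 [order #4] market_sell(qty=3): fills=#3x#4:1@97; bids=[-] asks=[-]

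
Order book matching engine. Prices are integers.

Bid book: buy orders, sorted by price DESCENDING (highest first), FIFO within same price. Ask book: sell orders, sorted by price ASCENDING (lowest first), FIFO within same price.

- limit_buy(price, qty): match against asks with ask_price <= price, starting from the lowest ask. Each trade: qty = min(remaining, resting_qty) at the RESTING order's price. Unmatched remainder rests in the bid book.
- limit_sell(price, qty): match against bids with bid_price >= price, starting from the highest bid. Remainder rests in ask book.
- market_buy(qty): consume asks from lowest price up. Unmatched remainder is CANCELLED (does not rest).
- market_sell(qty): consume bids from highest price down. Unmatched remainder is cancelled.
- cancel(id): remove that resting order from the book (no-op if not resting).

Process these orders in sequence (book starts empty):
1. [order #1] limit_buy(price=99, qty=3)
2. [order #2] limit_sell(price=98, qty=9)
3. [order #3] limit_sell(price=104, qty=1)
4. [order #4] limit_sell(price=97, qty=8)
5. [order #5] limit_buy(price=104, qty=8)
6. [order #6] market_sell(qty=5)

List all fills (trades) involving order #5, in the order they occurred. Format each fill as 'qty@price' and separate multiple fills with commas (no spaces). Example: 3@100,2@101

Answer: 8@97

Derivation:
After op 1 [order #1] limit_buy(price=99, qty=3): fills=none; bids=[#1:3@99] asks=[-]
After op 2 [order #2] limit_sell(price=98, qty=9): fills=#1x#2:3@99; bids=[-] asks=[#2:6@98]
After op 3 [order #3] limit_sell(price=104, qty=1): fills=none; bids=[-] asks=[#2:6@98 #3:1@104]
After op 4 [order #4] limit_sell(price=97, qty=8): fills=none; bids=[-] asks=[#4:8@97 #2:6@98 #3:1@104]
After op 5 [order #5] limit_buy(price=104, qty=8): fills=#5x#4:8@97; bids=[-] asks=[#2:6@98 #3:1@104]
After op 6 [order #6] market_sell(qty=5): fills=none; bids=[-] asks=[#2:6@98 #3:1@104]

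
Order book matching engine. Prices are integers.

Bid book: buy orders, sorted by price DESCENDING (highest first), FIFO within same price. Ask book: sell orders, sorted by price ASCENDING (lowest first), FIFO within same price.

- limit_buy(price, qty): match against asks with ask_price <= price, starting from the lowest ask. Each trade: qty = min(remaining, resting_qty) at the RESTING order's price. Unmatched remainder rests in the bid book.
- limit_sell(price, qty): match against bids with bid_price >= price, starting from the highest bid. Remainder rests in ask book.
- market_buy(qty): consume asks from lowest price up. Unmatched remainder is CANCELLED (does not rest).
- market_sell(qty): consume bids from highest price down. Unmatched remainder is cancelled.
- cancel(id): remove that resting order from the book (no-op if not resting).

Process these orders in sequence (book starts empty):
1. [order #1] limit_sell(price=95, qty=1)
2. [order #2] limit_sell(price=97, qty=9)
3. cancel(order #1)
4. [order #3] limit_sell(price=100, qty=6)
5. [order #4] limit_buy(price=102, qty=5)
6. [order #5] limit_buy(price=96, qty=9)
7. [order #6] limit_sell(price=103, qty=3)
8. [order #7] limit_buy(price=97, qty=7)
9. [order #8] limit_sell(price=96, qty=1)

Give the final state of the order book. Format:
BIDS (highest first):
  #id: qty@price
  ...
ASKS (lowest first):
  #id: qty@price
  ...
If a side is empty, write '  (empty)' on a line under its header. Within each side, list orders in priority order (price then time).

Answer: BIDS (highest first):
  #7: 2@97
  #5: 9@96
ASKS (lowest first):
  #3: 6@100
  #6: 3@103

Derivation:
After op 1 [order #1] limit_sell(price=95, qty=1): fills=none; bids=[-] asks=[#1:1@95]
After op 2 [order #2] limit_sell(price=97, qty=9): fills=none; bids=[-] asks=[#1:1@95 #2:9@97]
After op 3 cancel(order #1): fills=none; bids=[-] asks=[#2:9@97]
After op 4 [order #3] limit_sell(price=100, qty=6): fills=none; bids=[-] asks=[#2:9@97 #3:6@100]
After op 5 [order #4] limit_buy(price=102, qty=5): fills=#4x#2:5@97; bids=[-] asks=[#2:4@97 #3:6@100]
After op 6 [order #5] limit_buy(price=96, qty=9): fills=none; bids=[#5:9@96] asks=[#2:4@97 #3:6@100]
After op 7 [order #6] limit_sell(price=103, qty=3): fills=none; bids=[#5:9@96] asks=[#2:4@97 #3:6@100 #6:3@103]
After op 8 [order #7] limit_buy(price=97, qty=7): fills=#7x#2:4@97; bids=[#7:3@97 #5:9@96] asks=[#3:6@100 #6:3@103]
After op 9 [order #8] limit_sell(price=96, qty=1): fills=#7x#8:1@97; bids=[#7:2@97 #5:9@96] asks=[#3:6@100 #6:3@103]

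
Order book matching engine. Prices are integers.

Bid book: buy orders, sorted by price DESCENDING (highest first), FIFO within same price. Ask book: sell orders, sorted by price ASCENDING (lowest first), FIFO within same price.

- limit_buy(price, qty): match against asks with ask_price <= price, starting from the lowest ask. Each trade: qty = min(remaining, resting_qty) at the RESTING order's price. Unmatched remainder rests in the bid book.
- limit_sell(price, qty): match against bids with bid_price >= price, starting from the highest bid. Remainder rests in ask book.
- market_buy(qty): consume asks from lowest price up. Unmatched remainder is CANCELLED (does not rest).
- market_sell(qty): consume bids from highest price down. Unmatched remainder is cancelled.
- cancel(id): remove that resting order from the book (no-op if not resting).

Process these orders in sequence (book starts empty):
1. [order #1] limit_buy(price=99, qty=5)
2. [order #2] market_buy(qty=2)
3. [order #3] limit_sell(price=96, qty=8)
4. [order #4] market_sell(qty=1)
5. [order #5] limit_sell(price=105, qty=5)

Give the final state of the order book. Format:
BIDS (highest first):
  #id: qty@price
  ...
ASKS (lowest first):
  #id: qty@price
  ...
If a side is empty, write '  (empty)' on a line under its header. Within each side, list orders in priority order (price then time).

Answer: BIDS (highest first):
  (empty)
ASKS (lowest first):
  #3: 3@96
  #5: 5@105

Derivation:
After op 1 [order #1] limit_buy(price=99, qty=5): fills=none; bids=[#1:5@99] asks=[-]
After op 2 [order #2] market_buy(qty=2): fills=none; bids=[#1:5@99] asks=[-]
After op 3 [order #3] limit_sell(price=96, qty=8): fills=#1x#3:5@99; bids=[-] asks=[#3:3@96]
After op 4 [order #4] market_sell(qty=1): fills=none; bids=[-] asks=[#3:3@96]
After op 5 [order #5] limit_sell(price=105, qty=5): fills=none; bids=[-] asks=[#3:3@96 #5:5@105]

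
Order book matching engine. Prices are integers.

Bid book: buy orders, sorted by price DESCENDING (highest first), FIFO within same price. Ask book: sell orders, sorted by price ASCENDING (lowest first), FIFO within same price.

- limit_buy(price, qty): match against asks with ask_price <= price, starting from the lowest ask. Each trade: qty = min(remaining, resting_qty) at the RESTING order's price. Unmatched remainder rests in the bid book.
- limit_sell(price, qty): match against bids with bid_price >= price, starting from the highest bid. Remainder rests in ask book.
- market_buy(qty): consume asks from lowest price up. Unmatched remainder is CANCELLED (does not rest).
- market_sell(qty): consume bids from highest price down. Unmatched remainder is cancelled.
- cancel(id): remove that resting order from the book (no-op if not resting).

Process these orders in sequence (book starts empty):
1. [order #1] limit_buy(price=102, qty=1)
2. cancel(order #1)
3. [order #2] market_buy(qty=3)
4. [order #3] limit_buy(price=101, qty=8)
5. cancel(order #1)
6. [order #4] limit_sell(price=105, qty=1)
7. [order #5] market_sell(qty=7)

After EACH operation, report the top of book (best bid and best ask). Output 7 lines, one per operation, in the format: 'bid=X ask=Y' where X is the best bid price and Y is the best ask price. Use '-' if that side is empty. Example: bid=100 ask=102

Answer: bid=102 ask=-
bid=- ask=-
bid=- ask=-
bid=101 ask=-
bid=101 ask=-
bid=101 ask=105
bid=101 ask=105

Derivation:
After op 1 [order #1] limit_buy(price=102, qty=1): fills=none; bids=[#1:1@102] asks=[-]
After op 2 cancel(order #1): fills=none; bids=[-] asks=[-]
After op 3 [order #2] market_buy(qty=3): fills=none; bids=[-] asks=[-]
After op 4 [order #3] limit_buy(price=101, qty=8): fills=none; bids=[#3:8@101] asks=[-]
After op 5 cancel(order #1): fills=none; bids=[#3:8@101] asks=[-]
After op 6 [order #4] limit_sell(price=105, qty=1): fills=none; bids=[#3:8@101] asks=[#4:1@105]
After op 7 [order #5] market_sell(qty=7): fills=#3x#5:7@101; bids=[#3:1@101] asks=[#4:1@105]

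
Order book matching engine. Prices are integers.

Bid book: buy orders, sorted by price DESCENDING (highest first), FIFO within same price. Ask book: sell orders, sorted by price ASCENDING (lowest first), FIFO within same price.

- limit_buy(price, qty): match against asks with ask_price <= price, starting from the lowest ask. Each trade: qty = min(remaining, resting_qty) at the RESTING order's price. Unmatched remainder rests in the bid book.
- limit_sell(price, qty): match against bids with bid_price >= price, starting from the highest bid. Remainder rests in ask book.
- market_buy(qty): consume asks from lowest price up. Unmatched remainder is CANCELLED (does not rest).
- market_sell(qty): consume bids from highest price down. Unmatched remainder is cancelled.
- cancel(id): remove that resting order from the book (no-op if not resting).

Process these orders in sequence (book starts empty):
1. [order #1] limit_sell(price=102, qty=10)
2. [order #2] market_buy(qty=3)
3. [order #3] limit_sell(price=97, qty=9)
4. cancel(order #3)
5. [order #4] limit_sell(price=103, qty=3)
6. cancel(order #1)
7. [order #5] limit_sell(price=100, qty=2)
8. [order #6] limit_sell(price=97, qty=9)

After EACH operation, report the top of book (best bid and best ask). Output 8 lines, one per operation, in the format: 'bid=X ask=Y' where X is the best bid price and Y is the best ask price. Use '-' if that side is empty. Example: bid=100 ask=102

Answer: bid=- ask=102
bid=- ask=102
bid=- ask=97
bid=- ask=102
bid=- ask=102
bid=- ask=103
bid=- ask=100
bid=- ask=97

Derivation:
After op 1 [order #1] limit_sell(price=102, qty=10): fills=none; bids=[-] asks=[#1:10@102]
After op 2 [order #2] market_buy(qty=3): fills=#2x#1:3@102; bids=[-] asks=[#1:7@102]
After op 3 [order #3] limit_sell(price=97, qty=9): fills=none; bids=[-] asks=[#3:9@97 #1:7@102]
After op 4 cancel(order #3): fills=none; bids=[-] asks=[#1:7@102]
After op 5 [order #4] limit_sell(price=103, qty=3): fills=none; bids=[-] asks=[#1:7@102 #4:3@103]
After op 6 cancel(order #1): fills=none; bids=[-] asks=[#4:3@103]
After op 7 [order #5] limit_sell(price=100, qty=2): fills=none; bids=[-] asks=[#5:2@100 #4:3@103]
After op 8 [order #6] limit_sell(price=97, qty=9): fills=none; bids=[-] asks=[#6:9@97 #5:2@100 #4:3@103]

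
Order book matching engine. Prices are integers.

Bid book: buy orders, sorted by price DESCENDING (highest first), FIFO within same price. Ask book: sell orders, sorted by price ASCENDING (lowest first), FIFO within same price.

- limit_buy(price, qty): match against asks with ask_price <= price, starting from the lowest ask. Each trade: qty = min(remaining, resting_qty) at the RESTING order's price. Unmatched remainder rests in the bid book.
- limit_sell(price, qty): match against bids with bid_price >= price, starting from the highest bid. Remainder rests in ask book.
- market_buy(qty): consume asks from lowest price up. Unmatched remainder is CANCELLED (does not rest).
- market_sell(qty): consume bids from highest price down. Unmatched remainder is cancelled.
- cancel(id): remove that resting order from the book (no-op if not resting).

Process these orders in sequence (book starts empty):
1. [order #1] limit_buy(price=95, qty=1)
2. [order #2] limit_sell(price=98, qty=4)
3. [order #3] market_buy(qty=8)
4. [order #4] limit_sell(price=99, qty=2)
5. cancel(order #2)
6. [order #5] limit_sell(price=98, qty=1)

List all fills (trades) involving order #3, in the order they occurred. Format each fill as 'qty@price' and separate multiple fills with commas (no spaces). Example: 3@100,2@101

After op 1 [order #1] limit_buy(price=95, qty=1): fills=none; bids=[#1:1@95] asks=[-]
After op 2 [order #2] limit_sell(price=98, qty=4): fills=none; bids=[#1:1@95] asks=[#2:4@98]
After op 3 [order #3] market_buy(qty=8): fills=#3x#2:4@98; bids=[#1:1@95] asks=[-]
After op 4 [order #4] limit_sell(price=99, qty=2): fills=none; bids=[#1:1@95] asks=[#4:2@99]
After op 5 cancel(order #2): fills=none; bids=[#1:1@95] asks=[#4:2@99]
After op 6 [order #5] limit_sell(price=98, qty=1): fills=none; bids=[#1:1@95] asks=[#5:1@98 #4:2@99]

Answer: 4@98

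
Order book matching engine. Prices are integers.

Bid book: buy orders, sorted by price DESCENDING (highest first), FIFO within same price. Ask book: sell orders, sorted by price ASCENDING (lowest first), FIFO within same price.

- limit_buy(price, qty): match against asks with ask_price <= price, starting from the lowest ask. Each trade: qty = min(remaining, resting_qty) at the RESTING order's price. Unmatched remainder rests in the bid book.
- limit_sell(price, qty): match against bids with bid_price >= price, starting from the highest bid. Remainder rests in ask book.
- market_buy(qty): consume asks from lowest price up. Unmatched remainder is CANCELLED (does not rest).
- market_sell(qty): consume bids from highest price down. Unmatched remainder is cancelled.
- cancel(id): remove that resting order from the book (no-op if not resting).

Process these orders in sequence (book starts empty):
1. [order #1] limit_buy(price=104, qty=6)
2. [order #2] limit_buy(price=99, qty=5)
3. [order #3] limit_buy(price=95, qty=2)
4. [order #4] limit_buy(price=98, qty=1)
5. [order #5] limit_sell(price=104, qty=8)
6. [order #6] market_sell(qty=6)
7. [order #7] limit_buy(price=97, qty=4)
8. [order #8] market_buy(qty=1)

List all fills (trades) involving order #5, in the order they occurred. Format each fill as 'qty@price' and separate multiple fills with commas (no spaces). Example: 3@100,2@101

After op 1 [order #1] limit_buy(price=104, qty=6): fills=none; bids=[#1:6@104] asks=[-]
After op 2 [order #2] limit_buy(price=99, qty=5): fills=none; bids=[#1:6@104 #2:5@99] asks=[-]
After op 3 [order #3] limit_buy(price=95, qty=2): fills=none; bids=[#1:6@104 #2:5@99 #3:2@95] asks=[-]
After op 4 [order #4] limit_buy(price=98, qty=1): fills=none; bids=[#1:6@104 #2:5@99 #4:1@98 #3:2@95] asks=[-]
After op 5 [order #5] limit_sell(price=104, qty=8): fills=#1x#5:6@104; bids=[#2:5@99 #4:1@98 #3:2@95] asks=[#5:2@104]
After op 6 [order #6] market_sell(qty=6): fills=#2x#6:5@99 #4x#6:1@98; bids=[#3:2@95] asks=[#5:2@104]
After op 7 [order #7] limit_buy(price=97, qty=4): fills=none; bids=[#7:4@97 #3:2@95] asks=[#5:2@104]
After op 8 [order #8] market_buy(qty=1): fills=#8x#5:1@104; bids=[#7:4@97 #3:2@95] asks=[#5:1@104]

Answer: 6@104,1@104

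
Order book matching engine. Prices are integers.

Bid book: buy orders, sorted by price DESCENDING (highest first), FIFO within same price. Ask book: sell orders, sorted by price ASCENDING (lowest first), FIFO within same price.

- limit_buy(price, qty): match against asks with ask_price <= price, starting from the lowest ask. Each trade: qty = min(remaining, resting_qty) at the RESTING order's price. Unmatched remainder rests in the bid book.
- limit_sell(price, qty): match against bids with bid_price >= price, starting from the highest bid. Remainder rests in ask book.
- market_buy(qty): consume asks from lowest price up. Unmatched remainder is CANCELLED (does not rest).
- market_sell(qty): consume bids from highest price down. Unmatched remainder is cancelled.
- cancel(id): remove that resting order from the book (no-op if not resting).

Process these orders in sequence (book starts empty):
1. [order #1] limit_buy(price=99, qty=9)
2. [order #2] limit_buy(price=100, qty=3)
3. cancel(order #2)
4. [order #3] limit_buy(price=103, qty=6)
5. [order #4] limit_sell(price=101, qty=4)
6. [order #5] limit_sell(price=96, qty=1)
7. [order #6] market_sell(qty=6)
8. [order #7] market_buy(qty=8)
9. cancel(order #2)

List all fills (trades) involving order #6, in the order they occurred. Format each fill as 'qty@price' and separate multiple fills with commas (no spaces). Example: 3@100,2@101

Answer: 1@103,5@99

Derivation:
After op 1 [order #1] limit_buy(price=99, qty=9): fills=none; bids=[#1:9@99] asks=[-]
After op 2 [order #2] limit_buy(price=100, qty=3): fills=none; bids=[#2:3@100 #1:9@99] asks=[-]
After op 3 cancel(order #2): fills=none; bids=[#1:9@99] asks=[-]
After op 4 [order #3] limit_buy(price=103, qty=6): fills=none; bids=[#3:6@103 #1:9@99] asks=[-]
After op 5 [order #4] limit_sell(price=101, qty=4): fills=#3x#4:4@103; bids=[#3:2@103 #1:9@99] asks=[-]
After op 6 [order #5] limit_sell(price=96, qty=1): fills=#3x#5:1@103; bids=[#3:1@103 #1:9@99] asks=[-]
After op 7 [order #6] market_sell(qty=6): fills=#3x#6:1@103 #1x#6:5@99; bids=[#1:4@99] asks=[-]
After op 8 [order #7] market_buy(qty=8): fills=none; bids=[#1:4@99] asks=[-]
After op 9 cancel(order #2): fills=none; bids=[#1:4@99] asks=[-]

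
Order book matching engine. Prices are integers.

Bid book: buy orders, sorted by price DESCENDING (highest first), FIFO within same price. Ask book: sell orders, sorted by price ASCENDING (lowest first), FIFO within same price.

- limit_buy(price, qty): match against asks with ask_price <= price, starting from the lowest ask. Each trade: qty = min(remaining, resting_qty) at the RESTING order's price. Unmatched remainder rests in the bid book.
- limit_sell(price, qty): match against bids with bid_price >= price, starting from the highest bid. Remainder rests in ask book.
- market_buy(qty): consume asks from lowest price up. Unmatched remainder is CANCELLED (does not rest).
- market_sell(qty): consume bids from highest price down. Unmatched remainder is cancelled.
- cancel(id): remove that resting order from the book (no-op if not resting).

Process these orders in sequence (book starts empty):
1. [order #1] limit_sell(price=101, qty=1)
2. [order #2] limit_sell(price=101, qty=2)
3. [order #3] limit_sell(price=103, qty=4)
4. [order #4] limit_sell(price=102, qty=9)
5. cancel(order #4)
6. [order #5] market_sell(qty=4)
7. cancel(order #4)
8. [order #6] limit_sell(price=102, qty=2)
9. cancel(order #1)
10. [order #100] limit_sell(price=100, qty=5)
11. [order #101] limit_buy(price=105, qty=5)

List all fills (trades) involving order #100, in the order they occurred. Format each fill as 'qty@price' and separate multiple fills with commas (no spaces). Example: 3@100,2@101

Answer: 5@100

Derivation:
After op 1 [order #1] limit_sell(price=101, qty=1): fills=none; bids=[-] asks=[#1:1@101]
After op 2 [order #2] limit_sell(price=101, qty=2): fills=none; bids=[-] asks=[#1:1@101 #2:2@101]
After op 3 [order #3] limit_sell(price=103, qty=4): fills=none; bids=[-] asks=[#1:1@101 #2:2@101 #3:4@103]
After op 4 [order #4] limit_sell(price=102, qty=9): fills=none; bids=[-] asks=[#1:1@101 #2:2@101 #4:9@102 #3:4@103]
After op 5 cancel(order #4): fills=none; bids=[-] asks=[#1:1@101 #2:2@101 #3:4@103]
After op 6 [order #5] market_sell(qty=4): fills=none; bids=[-] asks=[#1:1@101 #2:2@101 #3:4@103]
After op 7 cancel(order #4): fills=none; bids=[-] asks=[#1:1@101 #2:2@101 #3:4@103]
After op 8 [order #6] limit_sell(price=102, qty=2): fills=none; bids=[-] asks=[#1:1@101 #2:2@101 #6:2@102 #3:4@103]
After op 9 cancel(order #1): fills=none; bids=[-] asks=[#2:2@101 #6:2@102 #3:4@103]
After op 10 [order #100] limit_sell(price=100, qty=5): fills=none; bids=[-] asks=[#100:5@100 #2:2@101 #6:2@102 #3:4@103]
After op 11 [order #101] limit_buy(price=105, qty=5): fills=#101x#100:5@100; bids=[-] asks=[#2:2@101 #6:2@102 #3:4@103]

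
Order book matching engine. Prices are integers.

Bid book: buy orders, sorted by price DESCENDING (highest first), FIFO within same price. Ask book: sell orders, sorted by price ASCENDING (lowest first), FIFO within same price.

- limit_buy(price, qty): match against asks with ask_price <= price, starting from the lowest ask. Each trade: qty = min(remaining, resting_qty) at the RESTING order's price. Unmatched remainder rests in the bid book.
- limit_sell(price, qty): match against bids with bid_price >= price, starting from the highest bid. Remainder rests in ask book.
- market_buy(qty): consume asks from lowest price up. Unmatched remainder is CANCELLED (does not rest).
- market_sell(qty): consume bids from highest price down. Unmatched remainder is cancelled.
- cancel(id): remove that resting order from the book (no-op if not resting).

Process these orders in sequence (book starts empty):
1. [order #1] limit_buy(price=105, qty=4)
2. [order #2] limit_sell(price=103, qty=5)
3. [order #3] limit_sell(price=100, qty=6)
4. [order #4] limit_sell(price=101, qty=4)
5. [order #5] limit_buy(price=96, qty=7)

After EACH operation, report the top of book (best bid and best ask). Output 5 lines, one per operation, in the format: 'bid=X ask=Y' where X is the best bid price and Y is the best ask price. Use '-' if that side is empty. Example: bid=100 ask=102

Answer: bid=105 ask=-
bid=- ask=103
bid=- ask=100
bid=- ask=100
bid=96 ask=100

Derivation:
After op 1 [order #1] limit_buy(price=105, qty=4): fills=none; bids=[#1:4@105] asks=[-]
After op 2 [order #2] limit_sell(price=103, qty=5): fills=#1x#2:4@105; bids=[-] asks=[#2:1@103]
After op 3 [order #3] limit_sell(price=100, qty=6): fills=none; bids=[-] asks=[#3:6@100 #2:1@103]
After op 4 [order #4] limit_sell(price=101, qty=4): fills=none; bids=[-] asks=[#3:6@100 #4:4@101 #2:1@103]
After op 5 [order #5] limit_buy(price=96, qty=7): fills=none; bids=[#5:7@96] asks=[#3:6@100 #4:4@101 #2:1@103]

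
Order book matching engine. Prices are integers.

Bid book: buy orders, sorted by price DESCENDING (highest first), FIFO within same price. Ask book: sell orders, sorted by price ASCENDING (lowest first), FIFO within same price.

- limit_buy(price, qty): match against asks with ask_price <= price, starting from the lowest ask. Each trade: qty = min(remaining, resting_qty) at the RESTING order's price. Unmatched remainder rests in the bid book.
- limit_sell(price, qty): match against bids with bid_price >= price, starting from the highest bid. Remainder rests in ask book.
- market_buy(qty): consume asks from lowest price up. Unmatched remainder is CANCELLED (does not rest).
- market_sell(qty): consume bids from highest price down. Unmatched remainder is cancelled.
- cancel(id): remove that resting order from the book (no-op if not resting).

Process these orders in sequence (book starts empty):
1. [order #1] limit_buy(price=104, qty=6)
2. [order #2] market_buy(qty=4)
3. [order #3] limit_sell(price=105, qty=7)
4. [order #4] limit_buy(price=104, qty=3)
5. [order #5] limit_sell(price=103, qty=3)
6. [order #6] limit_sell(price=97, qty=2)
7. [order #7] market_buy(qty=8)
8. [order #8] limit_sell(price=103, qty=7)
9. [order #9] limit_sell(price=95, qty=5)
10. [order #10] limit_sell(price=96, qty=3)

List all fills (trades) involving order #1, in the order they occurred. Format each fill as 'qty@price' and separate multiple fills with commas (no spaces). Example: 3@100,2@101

Answer: 3@104,2@104,1@104

Derivation:
After op 1 [order #1] limit_buy(price=104, qty=6): fills=none; bids=[#1:6@104] asks=[-]
After op 2 [order #2] market_buy(qty=4): fills=none; bids=[#1:6@104] asks=[-]
After op 3 [order #3] limit_sell(price=105, qty=7): fills=none; bids=[#1:6@104] asks=[#3:7@105]
After op 4 [order #4] limit_buy(price=104, qty=3): fills=none; bids=[#1:6@104 #4:3@104] asks=[#3:7@105]
After op 5 [order #5] limit_sell(price=103, qty=3): fills=#1x#5:3@104; bids=[#1:3@104 #4:3@104] asks=[#3:7@105]
After op 6 [order #6] limit_sell(price=97, qty=2): fills=#1x#6:2@104; bids=[#1:1@104 #4:3@104] asks=[#3:7@105]
After op 7 [order #7] market_buy(qty=8): fills=#7x#3:7@105; bids=[#1:1@104 #4:3@104] asks=[-]
After op 8 [order #8] limit_sell(price=103, qty=7): fills=#1x#8:1@104 #4x#8:3@104; bids=[-] asks=[#8:3@103]
After op 9 [order #9] limit_sell(price=95, qty=5): fills=none; bids=[-] asks=[#9:5@95 #8:3@103]
After op 10 [order #10] limit_sell(price=96, qty=3): fills=none; bids=[-] asks=[#9:5@95 #10:3@96 #8:3@103]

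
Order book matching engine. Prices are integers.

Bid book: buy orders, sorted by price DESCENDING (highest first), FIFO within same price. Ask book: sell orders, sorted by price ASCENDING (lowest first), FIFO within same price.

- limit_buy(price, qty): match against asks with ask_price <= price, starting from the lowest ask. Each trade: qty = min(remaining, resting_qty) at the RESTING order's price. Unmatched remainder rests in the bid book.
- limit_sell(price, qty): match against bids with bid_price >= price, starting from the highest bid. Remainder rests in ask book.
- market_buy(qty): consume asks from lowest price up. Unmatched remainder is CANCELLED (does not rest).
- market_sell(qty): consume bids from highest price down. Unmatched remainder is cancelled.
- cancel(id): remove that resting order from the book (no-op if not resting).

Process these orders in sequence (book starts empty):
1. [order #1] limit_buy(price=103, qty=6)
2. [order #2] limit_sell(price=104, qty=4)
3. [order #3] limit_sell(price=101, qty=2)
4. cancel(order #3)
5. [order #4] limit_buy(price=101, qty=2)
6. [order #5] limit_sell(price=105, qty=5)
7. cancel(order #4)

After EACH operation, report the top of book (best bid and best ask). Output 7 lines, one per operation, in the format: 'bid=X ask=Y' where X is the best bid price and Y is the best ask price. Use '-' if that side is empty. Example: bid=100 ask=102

After op 1 [order #1] limit_buy(price=103, qty=6): fills=none; bids=[#1:6@103] asks=[-]
After op 2 [order #2] limit_sell(price=104, qty=4): fills=none; bids=[#1:6@103] asks=[#2:4@104]
After op 3 [order #3] limit_sell(price=101, qty=2): fills=#1x#3:2@103; bids=[#1:4@103] asks=[#2:4@104]
After op 4 cancel(order #3): fills=none; bids=[#1:4@103] asks=[#2:4@104]
After op 5 [order #4] limit_buy(price=101, qty=2): fills=none; bids=[#1:4@103 #4:2@101] asks=[#2:4@104]
After op 6 [order #5] limit_sell(price=105, qty=5): fills=none; bids=[#1:4@103 #4:2@101] asks=[#2:4@104 #5:5@105]
After op 7 cancel(order #4): fills=none; bids=[#1:4@103] asks=[#2:4@104 #5:5@105]

Answer: bid=103 ask=-
bid=103 ask=104
bid=103 ask=104
bid=103 ask=104
bid=103 ask=104
bid=103 ask=104
bid=103 ask=104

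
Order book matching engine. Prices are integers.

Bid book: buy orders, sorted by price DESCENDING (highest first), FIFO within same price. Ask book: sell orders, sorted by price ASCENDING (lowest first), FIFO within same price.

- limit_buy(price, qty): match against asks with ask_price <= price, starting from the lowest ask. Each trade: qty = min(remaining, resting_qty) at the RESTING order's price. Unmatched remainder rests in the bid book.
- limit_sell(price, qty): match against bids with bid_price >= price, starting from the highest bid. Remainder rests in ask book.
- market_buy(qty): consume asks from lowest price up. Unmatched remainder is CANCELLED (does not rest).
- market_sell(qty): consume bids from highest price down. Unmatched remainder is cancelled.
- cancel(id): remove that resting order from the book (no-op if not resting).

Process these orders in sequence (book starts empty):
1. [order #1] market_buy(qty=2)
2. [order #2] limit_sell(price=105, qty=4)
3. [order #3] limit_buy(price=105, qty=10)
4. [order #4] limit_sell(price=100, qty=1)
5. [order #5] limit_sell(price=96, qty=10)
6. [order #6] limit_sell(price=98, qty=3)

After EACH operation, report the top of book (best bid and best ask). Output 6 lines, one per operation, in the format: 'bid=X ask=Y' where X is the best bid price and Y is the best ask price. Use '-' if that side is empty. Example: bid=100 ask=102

Answer: bid=- ask=-
bid=- ask=105
bid=105 ask=-
bid=105 ask=-
bid=- ask=96
bid=- ask=96

Derivation:
After op 1 [order #1] market_buy(qty=2): fills=none; bids=[-] asks=[-]
After op 2 [order #2] limit_sell(price=105, qty=4): fills=none; bids=[-] asks=[#2:4@105]
After op 3 [order #3] limit_buy(price=105, qty=10): fills=#3x#2:4@105; bids=[#3:6@105] asks=[-]
After op 4 [order #4] limit_sell(price=100, qty=1): fills=#3x#4:1@105; bids=[#3:5@105] asks=[-]
After op 5 [order #5] limit_sell(price=96, qty=10): fills=#3x#5:5@105; bids=[-] asks=[#5:5@96]
After op 6 [order #6] limit_sell(price=98, qty=3): fills=none; bids=[-] asks=[#5:5@96 #6:3@98]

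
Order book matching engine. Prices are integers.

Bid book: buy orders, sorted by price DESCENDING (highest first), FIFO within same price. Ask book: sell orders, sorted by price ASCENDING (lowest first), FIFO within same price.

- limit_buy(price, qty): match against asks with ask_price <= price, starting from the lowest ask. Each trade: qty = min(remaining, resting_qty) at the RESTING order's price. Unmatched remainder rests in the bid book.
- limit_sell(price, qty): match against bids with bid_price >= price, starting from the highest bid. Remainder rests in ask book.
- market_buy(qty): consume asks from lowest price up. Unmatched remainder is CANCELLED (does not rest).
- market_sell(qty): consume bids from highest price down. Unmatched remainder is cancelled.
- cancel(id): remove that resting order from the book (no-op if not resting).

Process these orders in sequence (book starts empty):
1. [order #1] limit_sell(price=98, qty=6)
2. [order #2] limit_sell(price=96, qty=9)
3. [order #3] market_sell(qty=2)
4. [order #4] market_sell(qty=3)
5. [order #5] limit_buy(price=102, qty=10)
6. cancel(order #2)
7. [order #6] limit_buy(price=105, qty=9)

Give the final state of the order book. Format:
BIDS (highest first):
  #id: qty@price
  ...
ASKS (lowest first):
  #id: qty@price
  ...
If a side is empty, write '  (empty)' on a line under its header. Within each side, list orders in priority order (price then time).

Answer: BIDS (highest first):
  #6: 4@105
ASKS (lowest first):
  (empty)

Derivation:
After op 1 [order #1] limit_sell(price=98, qty=6): fills=none; bids=[-] asks=[#1:6@98]
After op 2 [order #2] limit_sell(price=96, qty=9): fills=none; bids=[-] asks=[#2:9@96 #1:6@98]
After op 3 [order #3] market_sell(qty=2): fills=none; bids=[-] asks=[#2:9@96 #1:6@98]
After op 4 [order #4] market_sell(qty=3): fills=none; bids=[-] asks=[#2:9@96 #1:6@98]
After op 5 [order #5] limit_buy(price=102, qty=10): fills=#5x#2:9@96 #5x#1:1@98; bids=[-] asks=[#1:5@98]
After op 6 cancel(order #2): fills=none; bids=[-] asks=[#1:5@98]
After op 7 [order #6] limit_buy(price=105, qty=9): fills=#6x#1:5@98; bids=[#6:4@105] asks=[-]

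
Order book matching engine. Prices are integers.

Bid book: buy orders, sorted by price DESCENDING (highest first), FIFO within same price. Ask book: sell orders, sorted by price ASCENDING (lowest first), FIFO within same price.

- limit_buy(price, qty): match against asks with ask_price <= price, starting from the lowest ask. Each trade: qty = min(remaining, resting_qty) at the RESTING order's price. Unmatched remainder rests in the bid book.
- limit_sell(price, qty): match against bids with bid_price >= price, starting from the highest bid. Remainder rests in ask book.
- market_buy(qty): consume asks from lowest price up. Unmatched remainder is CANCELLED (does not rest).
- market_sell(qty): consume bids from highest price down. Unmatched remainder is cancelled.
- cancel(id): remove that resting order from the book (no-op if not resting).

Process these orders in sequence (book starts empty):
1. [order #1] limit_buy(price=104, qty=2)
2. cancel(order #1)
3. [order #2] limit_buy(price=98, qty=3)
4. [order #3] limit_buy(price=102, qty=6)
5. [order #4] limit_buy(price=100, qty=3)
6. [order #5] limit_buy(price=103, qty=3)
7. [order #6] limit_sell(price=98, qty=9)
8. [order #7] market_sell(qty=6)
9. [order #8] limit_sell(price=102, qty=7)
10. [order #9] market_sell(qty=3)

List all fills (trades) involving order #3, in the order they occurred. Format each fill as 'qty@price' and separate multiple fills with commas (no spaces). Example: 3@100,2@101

Answer: 6@102

Derivation:
After op 1 [order #1] limit_buy(price=104, qty=2): fills=none; bids=[#1:2@104] asks=[-]
After op 2 cancel(order #1): fills=none; bids=[-] asks=[-]
After op 3 [order #2] limit_buy(price=98, qty=3): fills=none; bids=[#2:3@98] asks=[-]
After op 4 [order #3] limit_buy(price=102, qty=6): fills=none; bids=[#3:6@102 #2:3@98] asks=[-]
After op 5 [order #4] limit_buy(price=100, qty=3): fills=none; bids=[#3:6@102 #4:3@100 #2:3@98] asks=[-]
After op 6 [order #5] limit_buy(price=103, qty=3): fills=none; bids=[#5:3@103 #3:6@102 #4:3@100 #2:3@98] asks=[-]
After op 7 [order #6] limit_sell(price=98, qty=9): fills=#5x#6:3@103 #3x#6:6@102; bids=[#4:3@100 #2:3@98] asks=[-]
After op 8 [order #7] market_sell(qty=6): fills=#4x#7:3@100 #2x#7:3@98; bids=[-] asks=[-]
After op 9 [order #8] limit_sell(price=102, qty=7): fills=none; bids=[-] asks=[#8:7@102]
After op 10 [order #9] market_sell(qty=3): fills=none; bids=[-] asks=[#8:7@102]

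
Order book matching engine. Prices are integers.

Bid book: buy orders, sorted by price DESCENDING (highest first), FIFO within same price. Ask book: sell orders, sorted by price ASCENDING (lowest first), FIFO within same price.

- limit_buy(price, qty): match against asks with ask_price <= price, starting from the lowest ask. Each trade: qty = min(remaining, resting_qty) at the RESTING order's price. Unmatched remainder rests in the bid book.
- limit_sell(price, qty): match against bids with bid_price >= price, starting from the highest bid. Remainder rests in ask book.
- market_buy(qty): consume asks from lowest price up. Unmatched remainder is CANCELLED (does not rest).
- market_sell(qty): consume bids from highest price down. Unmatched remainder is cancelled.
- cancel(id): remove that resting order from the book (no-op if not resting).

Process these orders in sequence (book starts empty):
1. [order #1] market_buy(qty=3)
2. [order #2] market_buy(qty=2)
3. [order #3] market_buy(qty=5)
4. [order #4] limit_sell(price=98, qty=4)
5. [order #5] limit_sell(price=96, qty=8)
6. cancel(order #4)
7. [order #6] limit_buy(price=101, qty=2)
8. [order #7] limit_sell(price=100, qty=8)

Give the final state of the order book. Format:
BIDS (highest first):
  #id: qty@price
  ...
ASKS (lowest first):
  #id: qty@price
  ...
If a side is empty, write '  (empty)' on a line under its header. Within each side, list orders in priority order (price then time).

After op 1 [order #1] market_buy(qty=3): fills=none; bids=[-] asks=[-]
After op 2 [order #2] market_buy(qty=2): fills=none; bids=[-] asks=[-]
After op 3 [order #3] market_buy(qty=5): fills=none; bids=[-] asks=[-]
After op 4 [order #4] limit_sell(price=98, qty=4): fills=none; bids=[-] asks=[#4:4@98]
After op 5 [order #5] limit_sell(price=96, qty=8): fills=none; bids=[-] asks=[#5:8@96 #4:4@98]
After op 6 cancel(order #4): fills=none; bids=[-] asks=[#5:8@96]
After op 7 [order #6] limit_buy(price=101, qty=2): fills=#6x#5:2@96; bids=[-] asks=[#5:6@96]
After op 8 [order #7] limit_sell(price=100, qty=8): fills=none; bids=[-] asks=[#5:6@96 #7:8@100]

Answer: BIDS (highest first):
  (empty)
ASKS (lowest first):
  #5: 6@96
  #7: 8@100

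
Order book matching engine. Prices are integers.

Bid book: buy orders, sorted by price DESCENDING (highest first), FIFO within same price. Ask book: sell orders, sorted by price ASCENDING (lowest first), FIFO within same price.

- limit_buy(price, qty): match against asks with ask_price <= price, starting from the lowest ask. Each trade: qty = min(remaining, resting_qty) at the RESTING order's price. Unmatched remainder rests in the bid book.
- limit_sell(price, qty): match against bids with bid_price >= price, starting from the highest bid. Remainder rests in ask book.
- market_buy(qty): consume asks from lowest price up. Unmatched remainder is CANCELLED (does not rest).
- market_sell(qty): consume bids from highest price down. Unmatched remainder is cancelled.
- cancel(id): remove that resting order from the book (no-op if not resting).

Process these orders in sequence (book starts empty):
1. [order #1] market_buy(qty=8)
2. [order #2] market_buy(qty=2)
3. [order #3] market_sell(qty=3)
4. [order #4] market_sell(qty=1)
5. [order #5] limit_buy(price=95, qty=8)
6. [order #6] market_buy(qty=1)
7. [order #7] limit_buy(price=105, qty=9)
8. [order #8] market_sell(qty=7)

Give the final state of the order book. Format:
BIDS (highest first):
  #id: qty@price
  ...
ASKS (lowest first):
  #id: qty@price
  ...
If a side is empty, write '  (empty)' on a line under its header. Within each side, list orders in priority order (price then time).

Answer: BIDS (highest first):
  #7: 2@105
  #5: 8@95
ASKS (lowest first):
  (empty)

Derivation:
After op 1 [order #1] market_buy(qty=8): fills=none; bids=[-] asks=[-]
After op 2 [order #2] market_buy(qty=2): fills=none; bids=[-] asks=[-]
After op 3 [order #3] market_sell(qty=3): fills=none; bids=[-] asks=[-]
After op 4 [order #4] market_sell(qty=1): fills=none; bids=[-] asks=[-]
After op 5 [order #5] limit_buy(price=95, qty=8): fills=none; bids=[#5:8@95] asks=[-]
After op 6 [order #6] market_buy(qty=1): fills=none; bids=[#5:8@95] asks=[-]
After op 7 [order #7] limit_buy(price=105, qty=9): fills=none; bids=[#7:9@105 #5:8@95] asks=[-]
After op 8 [order #8] market_sell(qty=7): fills=#7x#8:7@105; bids=[#7:2@105 #5:8@95] asks=[-]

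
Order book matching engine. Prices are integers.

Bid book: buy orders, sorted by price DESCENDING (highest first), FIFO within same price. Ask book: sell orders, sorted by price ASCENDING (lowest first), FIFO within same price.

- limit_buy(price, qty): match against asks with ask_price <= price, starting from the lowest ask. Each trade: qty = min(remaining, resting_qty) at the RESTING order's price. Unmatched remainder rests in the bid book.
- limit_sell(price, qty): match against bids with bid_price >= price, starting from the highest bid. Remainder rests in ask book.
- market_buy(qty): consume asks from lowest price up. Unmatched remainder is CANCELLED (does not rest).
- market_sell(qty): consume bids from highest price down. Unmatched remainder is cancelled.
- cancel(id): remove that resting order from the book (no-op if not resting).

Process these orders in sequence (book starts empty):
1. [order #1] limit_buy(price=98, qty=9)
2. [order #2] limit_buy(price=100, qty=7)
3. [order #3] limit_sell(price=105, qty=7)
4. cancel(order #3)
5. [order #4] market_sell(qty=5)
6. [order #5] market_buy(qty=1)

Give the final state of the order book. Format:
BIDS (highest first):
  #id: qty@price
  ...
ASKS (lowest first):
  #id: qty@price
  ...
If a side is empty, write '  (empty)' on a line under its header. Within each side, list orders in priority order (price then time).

Answer: BIDS (highest first):
  #2: 2@100
  #1: 9@98
ASKS (lowest first):
  (empty)

Derivation:
After op 1 [order #1] limit_buy(price=98, qty=9): fills=none; bids=[#1:9@98] asks=[-]
After op 2 [order #2] limit_buy(price=100, qty=7): fills=none; bids=[#2:7@100 #1:9@98] asks=[-]
After op 3 [order #3] limit_sell(price=105, qty=7): fills=none; bids=[#2:7@100 #1:9@98] asks=[#3:7@105]
After op 4 cancel(order #3): fills=none; bids=[#2:7@100 #1:9@98] asks=[-]
After op 5 [order #4] market_sell(qty=5): fills=#2x#4:5@100; bids=[#2:2@100 #1:9@98] asks=[-]
After op 6 [order #5] market_buy(qty=1): fills=none; bids=[#2:2@100 #1:9@98] asks=[-]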